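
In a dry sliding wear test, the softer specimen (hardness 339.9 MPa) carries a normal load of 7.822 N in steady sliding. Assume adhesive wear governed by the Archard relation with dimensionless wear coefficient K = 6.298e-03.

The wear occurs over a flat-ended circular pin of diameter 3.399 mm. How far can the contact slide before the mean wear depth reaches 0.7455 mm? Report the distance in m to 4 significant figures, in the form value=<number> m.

value=46.67 m

The intermediates are displayed rounded; each operation maintains exact precision, and a lone final rounding: 4 significant figures.
Hardness H = 339.9 MPa = 3.399e+08 Pa.
Pin diameter d = 3.399 mm = 0.003399 m. Contact area A = π·d²/4 = π·(0.003399 m)²/4 = 9.074e-06 m².
Depth limit h_lim = 0.7455 mm = 7.455e-04 m.
Collected in SI base units: W = 7.822 N, H = 3.399e+08 Pa, K = 6.298e-03.
Limit volume V_lim = h_lim·A = 7.455e-04 · 9.074e-06 = 6.765e-09 m³.
So the life L = V_lim·H/(K·W) = 6.765e-09 · 3.399e+08 / (6.298e-03 · 7.822) = 46.67 m.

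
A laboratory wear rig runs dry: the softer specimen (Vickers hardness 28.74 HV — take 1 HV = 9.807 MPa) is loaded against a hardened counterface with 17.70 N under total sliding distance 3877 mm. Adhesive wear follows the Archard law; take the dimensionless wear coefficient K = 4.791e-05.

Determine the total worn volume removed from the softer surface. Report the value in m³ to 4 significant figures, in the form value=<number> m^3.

value=1.166e-11 m^3

The intermediates are shown rounded — each operation maintains exact precision, and a single final rounding to 4 significant digits.
Distance L = 3877 mm = 3.877 m.
Hardness H = 28.74 HV × 9.807 MPa/HV = 281.9 MPa = 2.819e+08 Pa.
In SI base units: W = 17.70 N, H = 2.819e+08 Pa, K = 4.791e-05.
Wear volume V = K·W·L/H = 4.791e-05 · 17.70 · 3.877 / 2.819e+08 = 1.166e-11 m³.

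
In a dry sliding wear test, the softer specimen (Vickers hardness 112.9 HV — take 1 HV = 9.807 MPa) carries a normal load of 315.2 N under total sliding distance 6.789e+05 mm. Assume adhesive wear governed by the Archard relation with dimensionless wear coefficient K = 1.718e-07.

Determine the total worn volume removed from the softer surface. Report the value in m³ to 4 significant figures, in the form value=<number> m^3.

value=3.320e-11 m^3

Intermediates are printed rounded, and the algebra runs at full float precision, and one last rounding to 4 significant digits.
Sliding distance L = 6.789e+05 mm = 678.9 m.
Hardness H = 112.9 HV × 9.807 MPa/HV = 1107 MPa = 1.107e+09 Pa.
Collected in SI base units: W = 315.2 N, H = 1.107e+09 Pa, K = 1.718e-07.
Wear volume V = K·W·L/H = 1.718e-07 · 315.2 · 678.9 / 1.107e+09 = 3.320e-11 m³.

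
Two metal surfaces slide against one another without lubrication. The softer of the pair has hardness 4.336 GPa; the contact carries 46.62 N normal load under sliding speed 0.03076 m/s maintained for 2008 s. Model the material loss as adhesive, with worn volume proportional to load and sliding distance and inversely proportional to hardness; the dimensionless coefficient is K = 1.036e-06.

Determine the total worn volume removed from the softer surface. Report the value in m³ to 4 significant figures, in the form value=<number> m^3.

All arithmetic maintains full float precision. Intermediate values are displayed rounded, and a single final rounding to 4 significant digits.
Convert: The distance L = v·t = 0.03076 m/s × 2008 s = 61.77 m.
Convert: Hardness H = 4.336 GPa = 4.336e+09 Pa.
In SI base units, W = 46.62 N, H = 4.336e+09 Pa, K = 1.036e-06.
Archard relation: V = K·W·L/H = 1.036e-06 · 46.62 · 61.77 / 4.336e+09 = 6.880e-13 m³.

value=6.880e-13 m^3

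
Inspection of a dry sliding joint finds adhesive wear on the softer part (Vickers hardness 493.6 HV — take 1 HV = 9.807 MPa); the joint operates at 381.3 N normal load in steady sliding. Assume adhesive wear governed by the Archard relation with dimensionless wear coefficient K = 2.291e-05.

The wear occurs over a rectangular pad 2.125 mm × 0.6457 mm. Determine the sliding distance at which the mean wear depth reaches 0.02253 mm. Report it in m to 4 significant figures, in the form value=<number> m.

The algebra carries exact precision; the intermediates are shown rounded; a lone final rounding to four significant digits.
Hardness H = 493.6 HV × 9.807 MPa/HV = 4841 MPa = 4.841e+09 Pa.
Pad sides 2.125 mm × 0.6457 mm = 2.125e-03 m × 6.457e-04 m. Contact area A = 2.125e-03 m × 6.457e-04 m = 1.372e-06 m².
Depth limit h_lim = 0.02253 mm = 2.253e-05 m.
As SI base values: W = 381.3 N, H = 4.841e+09 Pa, K = 2.291e-05.
Permissible volume V_lim = h_lim·A = 2.253e-05 · 1.372e-06 = 3.091e-11 m³.
Thus life L = V_lim·H/(K·W) = 3.091e-11 · 4.841e+09 / (2.291e-05 · 381.3) = 17.13 m.

value=17.13 m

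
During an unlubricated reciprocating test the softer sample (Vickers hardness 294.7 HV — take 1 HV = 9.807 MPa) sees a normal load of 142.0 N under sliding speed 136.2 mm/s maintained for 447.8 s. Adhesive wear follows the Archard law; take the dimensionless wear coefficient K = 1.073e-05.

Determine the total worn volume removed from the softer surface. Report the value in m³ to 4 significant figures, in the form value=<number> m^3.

Quoted intermediates are rounded — each operation maintains full precision; rounded once at the end: 4 significant figures.
Sliding speed v = 136.2 mm/s = 0.1362 m/s. Sliding distance L = v·t = 0.1362 m/s × 447.8 s = 60.99 m.
Hardness H = 294.7 HV × 9.807 MPa/HV = 2890 MPa = 2.890e+09 Pa.
In SI base units, W = 142.0 N, H = 2.890e+09 Pa, K = 1.073e-05.
Wear volume V = K·W·L/H = 1.073e-05 · 142.0 · 60.99 / 2.890e+09 = 3.215e-11 m³.

value=3.215e-11 m^3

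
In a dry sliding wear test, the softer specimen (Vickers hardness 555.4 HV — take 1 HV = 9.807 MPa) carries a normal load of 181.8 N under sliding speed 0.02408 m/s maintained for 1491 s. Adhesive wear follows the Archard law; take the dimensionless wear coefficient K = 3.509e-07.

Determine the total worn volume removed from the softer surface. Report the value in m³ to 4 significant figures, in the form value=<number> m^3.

The intermediates appear rounded, and the computation keeps full precision — one last rounding to 4 significant digits.
Convert: Distance L = v·t = 0.02408 m/s × 1491 s = 35.90 m.
Convert: Hardness H = 555.4 HV × 9.807 MPa/HV = 5447 MPa = 5.447e+09 Pa.
As SI base values: W = 181.8 N, H = 5.447e+09 Pa, K = 3.509e-07.
Apply Archard: V = K·W·L/H = 3.509e-07 · 181.8 · 35.90 / 5.447e+09 = 4.205e-13 m³.

value=4.205e-13 m^3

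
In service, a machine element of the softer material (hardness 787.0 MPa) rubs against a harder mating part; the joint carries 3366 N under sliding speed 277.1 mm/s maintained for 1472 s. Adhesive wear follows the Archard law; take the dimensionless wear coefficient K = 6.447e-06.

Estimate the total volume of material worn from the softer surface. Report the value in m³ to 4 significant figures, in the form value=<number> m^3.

value=1.125e-08 m^3

The algebra maintains exact precision — intermediate values are printed rounded; one last rounding, at 4 significant digits.
Sliding speed v = 277.1 mm/s = 0.2771 m/s. The distance L = v·t = 0.2771 m/s × 1472 s = 407.9 m.
Hardness H = 787.0 MPa = 7.870e+08 Pa.
Working in SI base units: W = 3366 N, H = 7.870e+08 Pa, K = 6.447e-06.
Archard volume V = K·W·L/H = 6.447e-06 · 3366 · 407.9 / 7.870e+08 = 1.125e-08 m³.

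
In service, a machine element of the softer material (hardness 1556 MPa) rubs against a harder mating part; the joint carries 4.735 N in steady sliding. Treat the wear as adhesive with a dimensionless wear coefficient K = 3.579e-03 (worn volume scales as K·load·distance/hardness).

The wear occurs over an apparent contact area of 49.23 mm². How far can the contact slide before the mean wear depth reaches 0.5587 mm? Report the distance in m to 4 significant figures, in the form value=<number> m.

Intermediate values are printed rounded, and all arithmetic maintains full precision; a lone final rounding, at four significant figures.
Hardness H = 1556 MPa = 1.556e+09 Pa.
Contact area A = 49.23 mm² = 4.923e-05 m².
Depth limit h_lim = 0.5587 mm = 5.587e-04 m.
In SI base units: W = 4.735 N, H = 1.556e+09 Pa, K = 3.579e-03.
At the depth limit, V_lim = h_lim·A = 5.587e-04 · 4.923e-05 = 2.750e-08 m³.
Thus life L = V_lim·H/(K·W) = 2.750e-08 · 1.556e+09 / (3.579e-03 · 4.735) = 2525 m.

value=2525 m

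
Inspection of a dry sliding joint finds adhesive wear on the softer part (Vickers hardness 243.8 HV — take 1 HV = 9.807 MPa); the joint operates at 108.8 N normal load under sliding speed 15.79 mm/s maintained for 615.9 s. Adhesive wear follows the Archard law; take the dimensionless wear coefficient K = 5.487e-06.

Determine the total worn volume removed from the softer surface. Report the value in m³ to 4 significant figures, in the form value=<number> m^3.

All arithmetic runs at full precision. Intermediates are displayed rounded, and rounded just once, at four significant figures.
Convert: Sliding speed v = 15.79 mm/s = 0.01579 m/s. Total distance L = v·t = 0.01579 m/s × 615.9 s = 9.725 m.
Convert: Hardness H = 243.8 HV × 9.807 MPa/HV = 2391 MPa = 2.391e+09 Pa.
In SI base units: W = 108.8 N, H = 2.391e+09 Pa, K = 5.487e-06.
The Archard volume V = K·W·L/H = 5.487e-06 · 108.8 · 9.725 / 2.391e+09 = 2.428e-12 m³.

value=2.428e-12 m^3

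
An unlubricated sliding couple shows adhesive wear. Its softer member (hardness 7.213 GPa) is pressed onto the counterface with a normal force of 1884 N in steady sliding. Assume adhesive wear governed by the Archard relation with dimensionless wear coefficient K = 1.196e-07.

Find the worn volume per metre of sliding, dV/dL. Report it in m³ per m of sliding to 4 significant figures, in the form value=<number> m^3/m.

All working math carries full float precision. Shown intermediates are rounded. Rounded just once: four significant digits.
Convert: Hardness H = 7.213 GPa = 7.213e+09 Pa.
In SI base units, W = 1884 N, H = 7.213e+09 Pa, K = 1.196e-07.
Wear rate dV/dL = K·W/H, so: 1.196e-07 · 1884 / 7.213e+09 = 3.124e-14 m³/m.

value=3.124e-14 m^3/m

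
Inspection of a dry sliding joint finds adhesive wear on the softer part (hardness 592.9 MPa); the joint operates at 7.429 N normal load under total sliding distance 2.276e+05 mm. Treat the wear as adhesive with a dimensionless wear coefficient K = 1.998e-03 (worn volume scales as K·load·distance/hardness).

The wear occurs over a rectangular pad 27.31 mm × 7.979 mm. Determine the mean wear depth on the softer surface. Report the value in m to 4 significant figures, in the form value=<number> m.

The intermediates are displayed rounded; each operation runs at exact precision. Rounded just once: 4 significant figures.
Path length L = 2.276e+05 mm = 227.6 m.
Hardness H = 592.9 MPa = 5.929e+08 Pa.
Pad sides 27.31 mm × 7.979 mm = 0.02731 m × 0.007979 m. Contact area A = 0.02731 m × 0.007979 m = 2.179e-04 m².
Expressed in SI base units: W = 7.429 N, H = 5.929e+08 Pa, K = 1.998e-03.
Archard volume V = K·W·L/H = 1.998e-03 · 7.429 · 227.6 / 5.929e+08 = 5.698e-09 m³.
Mean wear depth h = V/A = 5.698e-09 / 2.179e-04 = 2.615e-05 m.

value=2.615e-05 m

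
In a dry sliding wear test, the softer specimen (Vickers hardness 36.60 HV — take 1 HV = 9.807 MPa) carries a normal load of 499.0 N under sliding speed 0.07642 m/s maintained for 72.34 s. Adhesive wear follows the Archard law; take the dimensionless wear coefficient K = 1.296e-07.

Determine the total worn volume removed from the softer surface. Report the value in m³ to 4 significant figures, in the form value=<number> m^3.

value=9.960e-13 m^3

Each operation holds exact precision; quoted intermediates are rounded — a single final rounding: 4 significant digits.
The distance L = v·t = 0.07642 m/s × 72.34 s = 5.528 m.
Hardness H = 36.60 HV × 9.807 MPa/HV = 358.9 MPa = 3.589e+08 Pa.
Working in SI base units: W = 499.0 N, H = 3.589e+08 Pa, K = 1.296e-07.
The Archard volume V = K·W·L/H = 1.296e-07 · 499.0 · 5.528 / 3.589e+08 = 9.960e-13 m³.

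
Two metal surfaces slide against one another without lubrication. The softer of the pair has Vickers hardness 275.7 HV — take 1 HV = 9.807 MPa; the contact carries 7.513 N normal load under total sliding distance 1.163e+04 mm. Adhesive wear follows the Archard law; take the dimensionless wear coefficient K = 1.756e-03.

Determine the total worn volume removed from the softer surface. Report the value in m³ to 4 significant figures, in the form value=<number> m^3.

Each operation maintains full precision; intermediates are displayed rounded, and rounded once at the end to four significant figures.
Path length L = 1.163e+04 mm = 11.63 m.
Hardness H = 275.7 HV × 9.807 MPa/HV = 2704 MPa = 2.704e+09 Pa.
Restated in SI base units: W = 7.513 N, H = 2.704e+09 Pa, K = 1.756e-03.
Archard volume V = K·W·L/H = 1.756e-03 · 7.513 · 11.63 / 2.704e+09 = 5.675e-11 m³.

value=5.675e-11 m^3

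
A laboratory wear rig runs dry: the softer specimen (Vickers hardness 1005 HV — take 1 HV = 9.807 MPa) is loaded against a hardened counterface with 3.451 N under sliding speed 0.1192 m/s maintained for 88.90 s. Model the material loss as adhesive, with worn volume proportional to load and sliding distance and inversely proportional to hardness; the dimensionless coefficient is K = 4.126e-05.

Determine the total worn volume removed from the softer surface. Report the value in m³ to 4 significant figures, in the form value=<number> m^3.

value=1.531e-13 m^3

The algebra keeps full precision. Shown intermediates are rounded, and a lone final rounding, at 4 significant digits.
Convert: Total distance L = v·t = 0.1192 m/s × 88.90 s = 10.60 m.
Convert: Hardness H = 1005 HV × 9.807 MPa/HV = 9856 MPa = 9.856e+09 Pa.
As SI base values: W = 3.451 N, H = 9.856e+09 Pa, K = 4.126e-05.
By Archard's law, V = K·W·L/H = 4.126e-05 · 3.451 · 10.60 / 9.856e+09 = 1.531e-13 m³.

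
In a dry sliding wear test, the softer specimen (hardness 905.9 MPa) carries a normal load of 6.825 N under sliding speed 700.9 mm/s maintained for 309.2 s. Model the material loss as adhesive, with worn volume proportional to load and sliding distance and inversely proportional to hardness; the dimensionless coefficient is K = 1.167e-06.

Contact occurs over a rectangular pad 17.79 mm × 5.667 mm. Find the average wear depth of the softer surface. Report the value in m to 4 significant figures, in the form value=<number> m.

All arithmetic maintains exact precision; intermediate values appear rounded — a lone final rounding: four significant digits.
Convert: Sliding speed v = 700.9 mm/s = 0.7009 m/s. Distance L = v·t = 0.7009 m/s × 309.2 s = 216.7 m.
Convert: Hardness H = 905.9 MPa = 9.059e+08 Pa.
Convert: Pad sides 17.79 mm × 5.667 mm = 0.01779 m × 0.005667 m. Contact area A = 0.01779 m × 0.005667 m = 1.008e-04 m².
In SI base units: W = 6.825 N, H = 9.059e+08 Pa, K = 1.167e-06.
Archard volume V = K·W·L/H = 1.167e-06 · 6.825 · 216.7 / 9.059e+08 = 1.905e-12 m³.
Depth of wear h = V/A = 1.905e-12 / 1.008e-04 = 1.890e-08 m.

value=1.890e-08 m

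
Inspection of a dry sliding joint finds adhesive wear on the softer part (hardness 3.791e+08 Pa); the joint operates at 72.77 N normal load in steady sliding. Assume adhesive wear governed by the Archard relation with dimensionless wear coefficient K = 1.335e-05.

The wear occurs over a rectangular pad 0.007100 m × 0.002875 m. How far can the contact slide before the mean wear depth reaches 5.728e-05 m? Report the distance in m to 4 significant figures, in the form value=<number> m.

Intermediates are printed rounded, and each operation keeps full float precision, and a lone final rounding: 4 significant figures.
Contact area A = 0.007100 m × 0.002875 m = 2.041e-05 m².
In SI base units, W = 72.77 N, H = 3.791e+08 Pa, K = 1.335e-05.
Allowed volume V_lim = h_lim·A = 5.728e-05 · 2.041e-05 = 1.169e-09 m³.
So the life L = V_lim·H/(K·W) = 1.169e-09 · 3.791e+08 / (1.335e-05 · 72.77) = 456.3 m.

value=456.3 m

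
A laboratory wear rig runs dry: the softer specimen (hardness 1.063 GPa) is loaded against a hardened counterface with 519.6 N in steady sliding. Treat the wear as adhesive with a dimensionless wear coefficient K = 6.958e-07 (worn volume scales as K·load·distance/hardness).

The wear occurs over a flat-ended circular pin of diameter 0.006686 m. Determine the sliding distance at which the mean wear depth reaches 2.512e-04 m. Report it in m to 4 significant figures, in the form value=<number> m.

value=2.593e+04 m

Intermediate values are displayed rounded; all arithmetic holds full precision, and a lone final rounding, at four significant digits.
Hardness H = 1.063 GPa = 1.063e+09 Pa.
Contact area A = π·d²/4 = π·(0.006686 m)²/4 = 3.511e-05 m².
Restated in SI base units: W = 519.6 N, H = 1.063e+09 Pa, K = 6.958e-07.
Wearable volume V_lim = h_lim·A = 2.512e-04 · 3.511e-05 = 8.819e-09 m³.
Sliding life L = V_lim·H/(K·W) = 8.819e-09 · 1.063e+09 / (6.958e-07 · 519.6) = 2.593e+04 m.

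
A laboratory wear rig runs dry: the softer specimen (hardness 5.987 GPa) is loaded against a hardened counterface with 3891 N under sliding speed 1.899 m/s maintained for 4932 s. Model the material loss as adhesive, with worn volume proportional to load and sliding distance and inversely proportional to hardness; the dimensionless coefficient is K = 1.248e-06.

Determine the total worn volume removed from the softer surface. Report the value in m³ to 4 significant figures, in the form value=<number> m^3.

Intermediate values appear rounded. All arithmetic keeps full precision. Rounded just once: 4 significant figures.
Distance covered L = v·t = 1.899 m/s × 4932 s = 9366 m.
Hardness H = 5.987 GPa = 5.987e+09 Pa.
In SI base units: W = 3891 N, H = 5.987e+09 Pa, K = 1.248e-06.
Apply Archard: V = K·W·L/H = 1.248e-06 · 3891 · 9366 / 5.987e+09 = 7.597e-09 m³.

value=7.597e-09 m^3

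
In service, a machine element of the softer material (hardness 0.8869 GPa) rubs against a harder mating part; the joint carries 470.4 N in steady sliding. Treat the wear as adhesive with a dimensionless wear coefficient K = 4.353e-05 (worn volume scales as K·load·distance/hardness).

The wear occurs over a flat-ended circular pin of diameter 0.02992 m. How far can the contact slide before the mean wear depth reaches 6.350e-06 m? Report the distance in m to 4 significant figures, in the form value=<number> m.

Each operation maintains full precision; the intermediates appear rounded. Rounded just once: four significant figures.
Convert: Hardness H = 0.8869 GPa = 8.869e+08 Pa.
Convert: Contact area A = π·d²/4 = π·(0.02992 m)²/4 = 7.031e-04 m².
SI base units throughout: W = 470.4 N, H = 8.869e+08 Pa, K = 4.353e-05.
Permissible volume V_lim = h_lim·A = 6.350e-06 · 7.031e-04 = 4.465e-09 m³.
Life L = V_lim·H/(K·W) = 4.465e-09 · 8.869e+08 / (4.353e-05 · 470.4) = 193.4 m.

value=193.4 m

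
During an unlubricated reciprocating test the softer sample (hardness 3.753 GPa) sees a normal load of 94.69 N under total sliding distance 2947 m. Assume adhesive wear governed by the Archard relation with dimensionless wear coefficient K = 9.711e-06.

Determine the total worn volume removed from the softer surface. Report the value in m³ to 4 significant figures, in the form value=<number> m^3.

value=7.221e-10 m^3

Every step holds exact precision, and shown intermediates are rounded — one final rounding to four significant digits.
Convert: Hardness H = 3.753 GPa = 3.753e+09 Pa.
In SI base units, W = 94.69 N, H = 3.753e+09 Pa, K = 9.711e-06.
By Archard's law, V = K·W·L/H = 9.711e-06 · 94.69 · 2947 / 3.753e+09 = 7.221e-10 m³.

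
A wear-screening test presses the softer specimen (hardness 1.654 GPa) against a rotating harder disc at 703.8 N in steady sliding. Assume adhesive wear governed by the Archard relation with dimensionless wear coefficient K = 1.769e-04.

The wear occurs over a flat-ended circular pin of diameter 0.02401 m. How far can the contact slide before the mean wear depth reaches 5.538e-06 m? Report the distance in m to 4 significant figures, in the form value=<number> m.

Intermediate values are displayed rounded. Every step maintains exact precision; a single final rounding to four significant figures.
Hardness H = 1.654 GPa = 1.654e+09 Pa.
Contact area A = π·d²/4 = π·(0.02401 m)²/4 = 4.528e-04 m².
Restated in SI base units: W = 703.8 N, H = 1.654e+09 Pa, K = 1.769e-04.
Permissible volume V_lim = h_lim·A = 5.538e-06 · 4.528e-04 = 2.507e-09 m³.
Sliding life L = V_lim·H/(K·W) = 2.507e-09 · 1.654e+09 / (1.769e-04 · 703.8) = 33.31 m.

value=33.31 m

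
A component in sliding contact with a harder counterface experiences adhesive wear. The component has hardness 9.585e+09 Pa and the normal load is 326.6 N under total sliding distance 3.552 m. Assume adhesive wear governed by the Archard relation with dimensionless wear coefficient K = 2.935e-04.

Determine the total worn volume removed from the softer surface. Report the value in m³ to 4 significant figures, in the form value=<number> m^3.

value=3.552e-11 m^3

Quoted intermediates are rounded. All arithmetic maintains exact precision; rounded just once, at four significant digits.
Restated in SI base units: W = 326.6 N, H = 9.585e+09 Pa, K = 2.935e-04.
Apply Archard: V = K·W·L/H = 2.935e-04 · 326.6 · 3.552 / 9.585e+09 = 3.552e-11 m³.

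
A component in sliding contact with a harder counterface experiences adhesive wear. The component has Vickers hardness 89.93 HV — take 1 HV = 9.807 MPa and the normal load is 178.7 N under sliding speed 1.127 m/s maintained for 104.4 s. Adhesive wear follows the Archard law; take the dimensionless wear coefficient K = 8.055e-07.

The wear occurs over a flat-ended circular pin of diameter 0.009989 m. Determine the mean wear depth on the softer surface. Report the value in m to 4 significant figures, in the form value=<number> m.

value=2.450e-07 m

Each operation holds full float precision — intermediates are displayed rounded — one last rounding, at 4 significant figures.
Convert: Path length L = v·t = 1.127 m/s × 104.4 s = 117.7 m.
Convert: Hardness H = 89.93 HV × 9.807 MPa/HV = 881.9 MPa = 8.819e+08 Pa.
Convert: Contact area A = π·d²/4 = π·(0.009989 m)²/4 = 7.837e-05 m².
Restated in SI base units: W = 178.7 N, H = 8.819e+08 Pa, K = 8.055e-07.
Archard relation: V = K·W·L/H = 8.055e-07 · 178.7 · 117.7 / 8.819e+08 = 1.920e-11 m³.
Average depth h = V/A = 1.920e-11 / 7.837e-05 = 2.450e-07 m.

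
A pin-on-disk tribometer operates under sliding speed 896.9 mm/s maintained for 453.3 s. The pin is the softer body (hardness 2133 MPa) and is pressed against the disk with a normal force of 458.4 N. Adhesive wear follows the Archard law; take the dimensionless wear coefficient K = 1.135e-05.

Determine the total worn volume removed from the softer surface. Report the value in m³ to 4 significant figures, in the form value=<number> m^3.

Displayed values are rounded; each operation carries exact precision. Rounded just once, at 4 significant digits.
Convert: Sliding speed v = 896.9 mm/s = 0.8969 m/s. Sliding distance L = v·t = 0.8969 m/s × 453.3 s = 406.6 m.
Convert: Hardness H = 2133 MPa = 2.133e+09 Pa.
As SI base values: W = 458.4 N, H = 2.133e+09 Pa, K = 1.135e-05.
The Archard volume V = K·W·L/H = 1.135e-05 · 458.4 · 406.6 / 2.133e+09 = 9.917e-10 m³.

value=9.917e-10 m^3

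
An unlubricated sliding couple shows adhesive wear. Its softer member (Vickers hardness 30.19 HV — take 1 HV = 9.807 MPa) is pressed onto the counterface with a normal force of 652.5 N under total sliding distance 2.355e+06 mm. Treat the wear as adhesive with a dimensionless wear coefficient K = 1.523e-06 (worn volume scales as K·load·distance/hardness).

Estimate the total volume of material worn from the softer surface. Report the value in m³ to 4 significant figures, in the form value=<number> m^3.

The intermediates appear rounded, and each operation carries full precision; rounded just once: 4 significant figures.
Convert: Distance L = 2.355e+06 mm = 2355 m.
Convert: Hardness H = 30.19 HV × 9.807 MPa/HV = 296.1 MPa = 2.961e+08 Pa.
SI base units throughout: W = 652.5 N, H = 2.961e+08 Pa, K = 1.523e-06.
Worn volume V = K·W·L/H = 1.523e-06 · 652.5 · 2355 / 2.961e+08 = 7.904e-09 m³.

value=7.904e-09 m^3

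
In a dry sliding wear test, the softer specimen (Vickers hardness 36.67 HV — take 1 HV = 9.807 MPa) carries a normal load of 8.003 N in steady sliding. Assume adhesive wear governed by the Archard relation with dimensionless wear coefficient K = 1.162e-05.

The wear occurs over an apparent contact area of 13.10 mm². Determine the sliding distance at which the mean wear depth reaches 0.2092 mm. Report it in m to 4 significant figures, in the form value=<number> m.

The computation holds full precision. The intermediates are printed rounded. Rounded once at the end to 4 significant figures.
Convert: Hardness H = 36.67 HV × 9.807 MPa/HV = 359.6 MPa = 3.596e+08 Pa.
Convert: Contact area A = 13.10 mm² = 1.310e-05 m².
Convert: Depth limit h_lim = 0.2092 mm = 2.092e-04 m.
In SI base units: W = 8.003 N, H = 3.596e+08 Pa, K = 1.162e-05.
Limit volume V_lim = h_lim·A = 2.092e-04 · 1.310e-05 = 2.741e-09 m³.
Inverting, life L = V_lim·H/(K·W) = 2.741e-09 · 3.596e+08 / (1.162e-05 · 8.003) = 1.060e+04 m.

value=1.060e+04 m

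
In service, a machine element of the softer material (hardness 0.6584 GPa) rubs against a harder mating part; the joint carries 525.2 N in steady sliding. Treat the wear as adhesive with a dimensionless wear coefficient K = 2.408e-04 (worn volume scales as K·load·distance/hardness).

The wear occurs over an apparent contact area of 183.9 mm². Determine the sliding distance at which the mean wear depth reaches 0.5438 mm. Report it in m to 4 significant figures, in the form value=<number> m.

The algebra carries exact precision; the intermediates are printed rounded. Rounded once at the end, at four significant figures.
Convert: Hardness H = 0.6584 GPa = 6.584e+08 Pa.
Convert: Contact area A = 183.9 mm² = 1.839e-04 m².
Convert: Depth limit h_lim = 0.5438 mm = 5.438e-04 m.
Collected in SI base units: W = 525.2 N, H = 6.584e+08 Pa, K = 2.408e-04.
Volume at the limit: V_lim = h_lim·A = 5.438e-04 · 1.839e-04 = 1.000e-07 m³.
Thus life L = V_lim·H/(K·W) = 1.000e-07 · 6.584e+08 / (2.408e-04 · 525.2) = 520.6 m.

value=520.6 m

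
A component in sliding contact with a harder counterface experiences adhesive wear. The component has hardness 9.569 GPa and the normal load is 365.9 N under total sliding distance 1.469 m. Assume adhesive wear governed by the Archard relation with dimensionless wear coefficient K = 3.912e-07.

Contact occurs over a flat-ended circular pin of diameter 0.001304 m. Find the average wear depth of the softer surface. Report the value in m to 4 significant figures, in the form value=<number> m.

value=1.645e-08 m

All arithmetic runs at full float precision; intermediate values appear rounded, and a single final rounding, at four significant digits.
Convert: Hardness H = 9.569 GPa = 9.569e+09 Pa.
Convert: Contact area A = π·d²/4 = π·(0.001304 m)²/4 = 1.336e-06 m².
In SI base units, W = 365.9 N, H = 9.569e+09 Pa, K = 3.912e-07.
Archard relation: V = K·W·L/H = 3.912e-07 · 365.9 · 1.469 / 9.569e+09 = 2.197e-14 m³.
Depth h = V/A = 2.197e-14 / 1.336e-06 = 1.645e-08 m.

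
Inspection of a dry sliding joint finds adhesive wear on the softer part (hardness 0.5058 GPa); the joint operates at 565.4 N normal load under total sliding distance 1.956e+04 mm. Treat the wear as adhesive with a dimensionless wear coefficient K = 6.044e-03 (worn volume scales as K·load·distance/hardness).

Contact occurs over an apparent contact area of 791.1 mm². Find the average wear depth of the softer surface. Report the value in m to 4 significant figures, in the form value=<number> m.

The intermediates are printed rounded; the computation keeps exact precision; one final rounding to 4 significant figures.
Distance covered L = 1.956e+04 mm = 19.56 m.
Hardness H = 0.5058 GPa = 5.058e+08 Pa.
Contact area A = 791.1 mm² = 7.911e-04 m².
In SI base units, W = 565.4 N, H = 5.058e+08 Pa, K = 6.044e-03.
Apply Archard: V = K·W·L/H = 6.044e-03 · 565.4 · 19.56 / 5.058e+08 = 1.322e-07 m³.
Wear depth h = V/A = 1.322e-07 / 7.911e-04 = 1.670e-04 m.

value=1.670e-04 m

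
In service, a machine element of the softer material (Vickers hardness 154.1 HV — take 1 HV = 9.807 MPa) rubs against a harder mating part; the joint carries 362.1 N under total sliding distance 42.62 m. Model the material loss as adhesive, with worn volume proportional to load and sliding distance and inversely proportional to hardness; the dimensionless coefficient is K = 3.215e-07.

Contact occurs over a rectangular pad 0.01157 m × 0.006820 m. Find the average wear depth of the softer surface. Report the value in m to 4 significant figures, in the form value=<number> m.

The computation carries full float precision. Intermediate values are shown rounded, and one last rounding, at four significant figures.
Convert: Hardness H = 154.1 HV × 9.807 MPa/HV = 1511 MPa = 1.511e+09 Pa.
Convert: Contact area A = 0.01157 m × 0.006820 m = 7.891e-05 m².
Collected in SI base units: W = 362.1 N, H = 1.511e+09 Pa, K = 3.215e-07.
The Archard volume V = K·W·L/H = 3.215e-07 · 362.1 · 42.62 / 1.511e+09 = 3.283e-12 m³.
Depth h = V/A = 3.283e-12 / 7.891e-05 = 4.161e-08 m.

value=4.161e-08 m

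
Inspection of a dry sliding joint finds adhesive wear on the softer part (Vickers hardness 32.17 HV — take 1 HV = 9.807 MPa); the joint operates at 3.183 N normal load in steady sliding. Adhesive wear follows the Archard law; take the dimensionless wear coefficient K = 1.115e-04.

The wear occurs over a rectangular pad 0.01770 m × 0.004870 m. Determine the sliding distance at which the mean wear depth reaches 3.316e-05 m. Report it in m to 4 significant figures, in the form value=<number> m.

The algebra maintains exact precision, and intermediate values appear rounded — a lone final rounding, at 4 significant figures.
Hardness H = 32.17 HV × 9.807 MPa/HV = 315.5 MPa = 3.155e+08 Pa.
Contact area A = 0.01770 m × 0.004870 m = 8.620e-05 m².
In SI base units: W = 3.183 N, H = 3.155e+08 Pa, K = 1.115e-04.
At the depth limit, V_lim = h_lim·A = 3.316e-05 · 8.620e-05 = 2.858e-09 m³.
Sliding life L = V_lim·H/(K·W) = 2.858e-09 · 3.155e+08 / (1.115e-04 · 3.183) = 2541 m.

value=2541 m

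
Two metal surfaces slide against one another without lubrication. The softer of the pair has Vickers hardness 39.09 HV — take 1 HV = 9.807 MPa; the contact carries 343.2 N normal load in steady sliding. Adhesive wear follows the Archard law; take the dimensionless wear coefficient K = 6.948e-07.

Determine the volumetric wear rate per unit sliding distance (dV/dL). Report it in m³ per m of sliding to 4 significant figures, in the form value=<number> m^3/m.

Intermediates are displayed rounded — each operation runs at exact precision. Rounded once at the end to four significant figures.
Hardness H = 39.09 HV × 9.807 MPa/HV = 383.4 MPa = 3.834e+08 Pa.
As SI base values: W = 343.2 N, H = 3.834e+08 Pa, K = 6.948e-07.
The wear rate dV/dL = K·W/H — distance-free: 6.948e-07 · 343.2 / 3.834e+08 = 6.220e-13 m³/m.

value=6.220e-13 m^3/m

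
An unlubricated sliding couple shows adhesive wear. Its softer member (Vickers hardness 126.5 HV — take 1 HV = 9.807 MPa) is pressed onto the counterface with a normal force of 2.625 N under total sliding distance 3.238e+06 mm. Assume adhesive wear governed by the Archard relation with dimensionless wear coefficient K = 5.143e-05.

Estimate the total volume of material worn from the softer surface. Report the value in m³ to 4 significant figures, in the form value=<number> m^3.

value=3.524e-10 m^3

Shown intermediates are rounded. Each operation maintains full float precision, and a single final rounding: 4 significant figures.
Convert: Distance covered L = 3.238e+06 mm = 3238 m.
Convert: Hardness H = 126.5 HV × 9.807 MPa/HV = 1241 MPa = 1.241e+09 Pa.
Expressed in SI base units: W = 2.625 N, H = 1.241e+09 Pa, K = 5.143e-05.
Volume removed: V = K·W·L/H = 5.143e-05 · 2.625 · 3238 / 1.241e+09 = 3.524e-10 m³.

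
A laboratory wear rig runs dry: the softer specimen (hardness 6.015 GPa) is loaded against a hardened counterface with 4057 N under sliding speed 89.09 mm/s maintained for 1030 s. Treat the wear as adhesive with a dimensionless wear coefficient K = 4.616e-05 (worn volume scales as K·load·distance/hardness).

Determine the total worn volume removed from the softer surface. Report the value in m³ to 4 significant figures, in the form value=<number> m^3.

The computation keeps exact precision; shown intermediates are rounded. Rounded once at the end: 4 significant figures.
Convert: Sliding speed v = 89.09 mm/s = 0.08909 m/s. The distance L = v·t = 0.08909 m/s × 1030 s = 91.76 m.
Convert: Hardness H = 6.015 GPa = 6.015e+09 Pa.
Working in SI base units: W = 4057 N, H = 6.015e+09 Pa, K = 4.616e-05.
Apply Archard: V = K·W·L/H = 4.616e-05 · 4057 · 91.76 / 6.015e+09 = 2.857e-09 m³.

value=2.857e-09 m^3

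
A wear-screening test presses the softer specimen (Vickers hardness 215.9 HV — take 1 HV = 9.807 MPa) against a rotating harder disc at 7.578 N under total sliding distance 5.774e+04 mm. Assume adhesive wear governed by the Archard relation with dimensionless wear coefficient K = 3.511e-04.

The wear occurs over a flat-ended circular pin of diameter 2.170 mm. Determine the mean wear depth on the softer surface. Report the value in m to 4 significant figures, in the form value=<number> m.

value=1.962e-05 m

Every step maintains full precision; intermediates are shown rounded. Rounded just once, at four significant digits.
Convert: Distance covered L = 5.774e+04 mm = 57.74 m.
Convert: Hardness H = 215.9 HV × 9.807 MPa/HV = 2117 MPa = 2.117e+09 Pa.
Convert: Pin diameter d = 2.170 mm = 0.002170 m. Contact area A = π·d²/4 = π·(0.002170 m)²/4 = 3.698e-06 m².
SI base units throughout: W = 7.578 N, H = 2.117e+09 Pa, K = 3.511e-04.
Archard relation: V = K·W·L/H = 3.511e-04 · 7.578 · 57.74 / 2.117e+09 = 7.256e-11 m³.
Depth h = V/A = 7.256e-11 / 3.698e-06 = 1.962e-05 m.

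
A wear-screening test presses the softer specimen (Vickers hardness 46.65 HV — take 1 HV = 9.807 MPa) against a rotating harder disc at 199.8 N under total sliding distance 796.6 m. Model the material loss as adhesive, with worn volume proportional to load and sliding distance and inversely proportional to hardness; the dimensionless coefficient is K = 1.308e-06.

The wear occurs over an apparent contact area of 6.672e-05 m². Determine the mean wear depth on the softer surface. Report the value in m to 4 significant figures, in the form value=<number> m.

All working math keeps exact precision. Intermediate values appear rounded. Rounded just once, at 4 significant digits.
Hardness H = 46.65 HV × 9.807 MPa/HV = 457.5 MPa = 4.575e+08 Pa.
Working in SI base units: W = 199.8 N, H = 4.575e+08 Pa, K = 1.308e-06.
Archard volume V = K·W·L/H = 1.308e-06 · 199.8 · 796.6 / 4.575e+08 = 4.550e-10 m³.
Wear depth h = V/A = 4.550e-10 / 6.672e-05 = 6.820e-06 m.

value=6.820e-06 m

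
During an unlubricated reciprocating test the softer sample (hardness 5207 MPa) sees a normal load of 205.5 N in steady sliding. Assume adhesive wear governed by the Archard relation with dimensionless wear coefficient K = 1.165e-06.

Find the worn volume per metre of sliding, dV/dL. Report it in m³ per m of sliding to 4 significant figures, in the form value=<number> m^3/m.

value=4.598e-14 m^3/m

The intermediates are printed rounded; every step maintains full precision. Rounded once at the end to 4 significant digits.
Convert: Hardness H = 5207 MPa = 5.207e+09 Pa.
In SI base units, W = 205.5 N, H = 5.207e+09 Pa, K = 1.165e-06.
Wear rate dV/dL = K·W/H — distance-free: 1.165e-06 · 205.5 / 5.207e+09 = 4.598e-14 m³/m.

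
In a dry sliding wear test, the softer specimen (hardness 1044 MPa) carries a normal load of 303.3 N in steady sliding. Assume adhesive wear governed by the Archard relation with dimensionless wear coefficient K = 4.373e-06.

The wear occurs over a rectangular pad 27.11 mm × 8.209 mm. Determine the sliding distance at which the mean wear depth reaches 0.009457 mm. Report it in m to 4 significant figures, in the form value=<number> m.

value=1657 m

Printed values are rounded, and every step carries full float precision. Rounded just once to four significant figures.
Convert: Hardness H = 1044 MPa = 1.044e+09 Pa.
Convert: Pad sides 27.11 mm × 8.209 mm = 0.02711 m × 0.008209 m. Contact area A = 0.02711 m × 0.008209 m = 2.225e-04 m².
Convert: Depth limit h_lim = 0.009457 mm = 9.457e-06 m.
In SI base units: W = 303.3 N, H = 1.044e+09 Pa, K = 4.373e-06.
Permissible volume V_lim = h_lim·A = 9.457e-06 · 2.225e-04 = 2.105e-09 m³.
So the life L = V_lim·H/(K·W) = 2.105e-09 · 1.044e+09 / (4.373e-06 · 303.3) = 1657 m.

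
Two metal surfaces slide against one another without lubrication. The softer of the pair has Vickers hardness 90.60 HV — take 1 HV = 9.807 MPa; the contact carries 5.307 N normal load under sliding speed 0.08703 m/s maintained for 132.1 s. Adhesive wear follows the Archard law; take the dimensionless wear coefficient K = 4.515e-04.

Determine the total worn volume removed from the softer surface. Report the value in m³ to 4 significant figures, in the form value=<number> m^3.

value=3.100e-11 m^3

Intermediates appear rounded, and every step holds full precision, and a lone final rounding to 4 significant figures.
Sliding distance L = v·t = 0.08703 m/s × 132.1 s = 11.50 m.
Hardness H = 90.60 HV × 9.807 MPa/HV = 888.5 MPa = 8.885e+08 Pa.
In SI base units, W = 5.307 N, H = 8.885e+08 Pa, K = 4.515e-04.
Volume removed: V = K·W·L/H = 4.515e-04 · 5.307 · 11.50 / 8.885e+08 = 3.100e-11 m³.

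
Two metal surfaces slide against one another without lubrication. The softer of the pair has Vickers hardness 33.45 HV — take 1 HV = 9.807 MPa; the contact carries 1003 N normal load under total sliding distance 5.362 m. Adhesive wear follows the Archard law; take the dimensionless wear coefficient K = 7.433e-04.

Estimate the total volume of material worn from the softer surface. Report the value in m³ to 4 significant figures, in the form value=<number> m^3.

The algebra maintains full float precision — intermediate values are printed rounded; a lone final rounding: four significant figures.
Convert: Hardness H = 33.45 HV × 9.807 MPa/HV = 328.0 MPa = 3.280e+08 Pa.
As SI base values: W = 1003 N, H = 3.280e+08 Pa, K = 7.433e-04.
Volume removed: V = K·W·L/H = 7.433e-04 · 1003 · 5.362 / 3.280e+08 = 1.219e-08 m³.

value=1.219e-08 m^3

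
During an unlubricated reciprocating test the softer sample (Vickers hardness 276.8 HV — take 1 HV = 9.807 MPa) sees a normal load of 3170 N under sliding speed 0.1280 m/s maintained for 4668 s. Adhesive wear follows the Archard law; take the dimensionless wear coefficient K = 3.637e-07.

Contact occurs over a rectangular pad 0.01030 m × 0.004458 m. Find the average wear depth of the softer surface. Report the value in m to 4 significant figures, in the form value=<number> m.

value=5.527e-06 m

All working math carries full precision, and intermediates appear rounded, and a lone final rounding, at 4 significant digits.
Total distance L = v·t = 0.1280 m/s × 4668 s = 597.5 m.
Hardness H = 276.8 HV × 9.807 MPa/HV = 2715 MPa = 2.715e+09 Pa.
Contact area A = 0.01030 m × 0.004458 m = 4.592e-05 m².
As SI base values: W = 3170 N, H = 2.715e+09 Pa, K = 3.637e-07.
Worn volume V = K·W·L/H = 3.637e-07 · 3170 · 597.5 / 2.715e+09 = 2.538e-10 m³.
Wear depth h = V/A = 2.538e-10 / 4.592e-05 = 5.527e-06 m.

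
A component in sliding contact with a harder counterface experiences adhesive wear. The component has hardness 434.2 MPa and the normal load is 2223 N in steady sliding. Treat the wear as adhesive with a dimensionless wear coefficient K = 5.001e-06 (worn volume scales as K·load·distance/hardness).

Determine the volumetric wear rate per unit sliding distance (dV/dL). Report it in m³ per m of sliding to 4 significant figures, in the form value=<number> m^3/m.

value=2.560e-11 m^3/m

Every step holds exact precision — shown intermediates are rounded. Rounded once at the end, at four significant digits.
Convert: Hardness H = 434.2 MPa = 4.342e+08 Pa.
Restated in SI base units: W = 2223 N, H = 4.342e+08 Pa, K = 5.001e-06.
Rate of wear dV/dL = K·W/H, per unit distance: 5.001e-06 · 2223 / 4.342e+08 = 2.560e-11 m³/m.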